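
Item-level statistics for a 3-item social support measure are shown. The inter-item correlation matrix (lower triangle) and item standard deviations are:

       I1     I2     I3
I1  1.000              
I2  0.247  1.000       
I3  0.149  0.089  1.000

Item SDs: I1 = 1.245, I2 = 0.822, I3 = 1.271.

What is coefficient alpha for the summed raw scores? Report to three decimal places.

α = 0.349

Σσ²ᵢ = 1.245² + 0.822² + 1.271² = 3.8411
Covariances σ_ij = r_ij · s_i · s_j:
  σ(I1,I2) = 0.247 × 1.245 × 0.822 = 0.2528
  σ(I1,I3) = 0.149 × 1.245 × 1.271 = 0.2358
  σ(I2,I3) = 0.089 × 0.822 × 1.271 = 0.0930
σ²_T = Σσ²ᵢ + 2·Σσ_ij = 3.8411 + 2 × 0.5816 = 5.0043
α = (3/2)·(1 − 3.8411/5.0043) = 0.349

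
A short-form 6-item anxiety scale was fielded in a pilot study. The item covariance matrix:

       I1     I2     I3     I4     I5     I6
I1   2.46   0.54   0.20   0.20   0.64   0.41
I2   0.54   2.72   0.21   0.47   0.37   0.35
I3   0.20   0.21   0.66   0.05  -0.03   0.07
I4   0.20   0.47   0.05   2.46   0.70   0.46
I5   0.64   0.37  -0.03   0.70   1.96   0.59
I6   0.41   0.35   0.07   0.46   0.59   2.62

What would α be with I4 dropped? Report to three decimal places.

α = 0.489

Remaining items: I1, I2, I3, I5, I6 (k = 5).
sum of item variances = 2.46 + 2.72 + 0.66 + 1.96 + 2.62 = 10.42
total variance = 10.42 + 2 × 3.35 = 17.12
α (item deleted) = (5/4)·(1 − 10.42/17.12) = 0.489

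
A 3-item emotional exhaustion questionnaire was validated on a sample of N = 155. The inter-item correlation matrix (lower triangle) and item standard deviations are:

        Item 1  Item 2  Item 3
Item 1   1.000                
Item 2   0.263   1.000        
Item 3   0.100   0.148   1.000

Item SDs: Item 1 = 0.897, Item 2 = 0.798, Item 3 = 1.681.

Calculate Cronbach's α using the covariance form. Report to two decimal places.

α = 0.30

Σσ²ᵢ = 0.897² + 0.798² + 1.681² = 4.2672
Covariances σ_ij = r_ij · s_i · s_j:
  σ(Item 1,Item 2) = 0.263 × 0.897 × 0.798 = 0.1883
  σ(Item 1,Item 3) = 0.100 × 0.897 × 1.681 = 0.1508
  σ(Item 2,Item 3) = 0.148 × 0.798 × 1.681 = 0.1985
σ²_T = Σσ²ᵢ + 2·Σσ_ij = 4.2672 + 2 × 0.5376 = 5.3424
α = (3/2)·(1 − 4.2672/5.3424) = 0.30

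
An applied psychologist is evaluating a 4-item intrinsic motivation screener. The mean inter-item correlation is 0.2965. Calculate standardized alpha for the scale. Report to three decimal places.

standardized alpha = 0.628

Standardized α = k·r̄ / (1 + (k−1)·r̄) = 4 × 0.2965 / (1 + 3 × 0.2965)
  = 1.1860 / 1.8895 = 0.628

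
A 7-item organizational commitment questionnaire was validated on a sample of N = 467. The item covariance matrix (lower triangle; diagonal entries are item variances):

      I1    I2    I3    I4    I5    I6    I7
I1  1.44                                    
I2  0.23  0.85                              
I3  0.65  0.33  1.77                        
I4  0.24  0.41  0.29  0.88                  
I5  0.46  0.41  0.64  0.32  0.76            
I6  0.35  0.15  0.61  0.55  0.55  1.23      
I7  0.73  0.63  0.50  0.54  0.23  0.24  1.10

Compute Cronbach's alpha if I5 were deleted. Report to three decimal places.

Remaining items: I1, I2, I3, I4, I6, I7 (k = 6).
Σσᵢ² = 1.44 + 0.85 + 1.77 + 0.88 + 1.23 + 1.10 = 7.27
σ²_total = 7.27 + 2 × 6.45 = 20.17
α (item deleted) = (6/5)·(1 − 7.27/20.17) = 0.767

α = 0.767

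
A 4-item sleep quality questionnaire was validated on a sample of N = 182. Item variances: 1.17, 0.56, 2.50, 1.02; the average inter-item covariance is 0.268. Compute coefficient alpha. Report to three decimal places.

Σσ²ᵢ = 1.17 + 0.56 + 2.50 + 1.02 = 5.25
Sum of the 6 distinct covariances = 6 × 0.268 = 1.608
total variance = Σσ²ᵢ + 2·Σcov = 5.25 + 2 × 1.608 = 8.466
α = (4/3)·(1 − 5.25/8.466) = 0.506

α = 0.506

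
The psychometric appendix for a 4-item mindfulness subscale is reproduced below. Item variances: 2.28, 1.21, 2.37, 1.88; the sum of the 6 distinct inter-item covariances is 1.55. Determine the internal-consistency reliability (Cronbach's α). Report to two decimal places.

α = 0.38

sum of item variances = 2.28 + 1.21 + 2.37 + 1.88 = 7.74
Sum of distinct covariances = 1.55
Var(T) = sum of item variances + 2·Σcov = 7.74 + 2 × 1.55 = 10.84
α = (4/3)·(1 − 7.74/10.84) = 0.38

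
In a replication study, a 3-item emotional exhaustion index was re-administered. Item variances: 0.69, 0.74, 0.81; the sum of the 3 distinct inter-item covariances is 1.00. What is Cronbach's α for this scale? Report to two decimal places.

Cronbach's α = 0.71

Σσ²ᵢ = 0.69 + 0.74 + 0.81 = 2.24
Sum of distinct covariances = 1.00
Var(T) = Σσ²ᵢ + 2·Σcov = 2.24 + 2 × 1.00 = 4.24
α = (3/2)·(1 − 2.24/4.24) = 0.71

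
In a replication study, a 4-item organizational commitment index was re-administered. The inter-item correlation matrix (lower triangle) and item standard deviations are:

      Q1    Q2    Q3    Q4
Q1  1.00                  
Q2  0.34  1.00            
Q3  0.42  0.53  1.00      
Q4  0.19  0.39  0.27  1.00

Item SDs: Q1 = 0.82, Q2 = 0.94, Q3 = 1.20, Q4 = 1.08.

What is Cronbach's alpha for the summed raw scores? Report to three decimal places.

Cronbach's alpha = 0.683

Σσ²ᵢ = 0.82² + 0.94² + 1.20² + 1.08² = 4.1624
Covariances σ_ij = r_ij · s_i · s_j:
  σ(Q1,Q2) = 0.34 × 0.82 × 0.94 = 0.2621
  σ(Q1,Q3) = 0.42 × 0.82 × 1.20 = 0.4133
  σ(Q1,Q4) = 0.19 × 0.82 × 1.08 = 0.1683
  σ(Q2,Q3) = 0.53 × 0.94 × 1.20 = 0.5978
  σ(Q2,Q4) = 0.39 × 0.94 × 1.08 = 0.3959
  σ(Q3,Q4) = 0.27 × 1.20 × 1.08 = 0.3499
σ²_T = Σσ²ᵢ + 2·Σσ_ij = 4.1624 + 2 × 2.1873 = 8.5370
α = (4/3)·(1 − 4.1624/8.5370) = 0.683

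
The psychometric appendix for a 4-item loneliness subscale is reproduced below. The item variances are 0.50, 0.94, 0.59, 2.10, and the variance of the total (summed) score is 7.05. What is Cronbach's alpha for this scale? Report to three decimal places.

α = 0.552

Σσᵢ² = 0.50 + 0.94 + 0.59 + 2.10 = 4.13
α = (k/(k−1))·(1 − Σσᵢ²/Var(T)) = (4/3)·(1 − 4.13/7.05) = 0.552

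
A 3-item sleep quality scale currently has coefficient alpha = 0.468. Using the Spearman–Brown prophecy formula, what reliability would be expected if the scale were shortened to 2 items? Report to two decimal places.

predicted reliability = 0.37

Length factor m = 2/3 = 0.6667
α' = m·α / (1 − (1−m)·α)
   = 2/3 × 0.468 / (1 − (1 − 2/3) × 0.468)
   = 0.3120 / 0.8440 = 0.37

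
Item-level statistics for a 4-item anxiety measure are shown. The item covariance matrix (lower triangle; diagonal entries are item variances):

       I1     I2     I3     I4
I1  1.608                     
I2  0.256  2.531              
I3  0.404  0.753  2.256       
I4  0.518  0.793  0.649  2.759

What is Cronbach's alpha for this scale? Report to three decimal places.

α = 0.566

Σσᵢ² = 1.608 + 2.531 + 2.256 + 2.759 = 9.154
Sum of the distinct covariances = 3.373
Var(T) = 9.154 + 2 × 3.373 = 15.900
α = (k/(k−1))·(1 − Σσᵢ²/Var(T)) = (4/3)·(1 − 9.154/15.900) = 0.566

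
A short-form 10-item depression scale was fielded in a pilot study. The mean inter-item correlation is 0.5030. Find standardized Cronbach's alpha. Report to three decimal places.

Standardized α = k·r̄ / (1 + (k−1)·r̄) = 10 × 0.5030 / (1 + 9 × 0.5030)
  = 5.0300 / 5.5270 = 0.910

standardized Cronbach's alpha = 0.910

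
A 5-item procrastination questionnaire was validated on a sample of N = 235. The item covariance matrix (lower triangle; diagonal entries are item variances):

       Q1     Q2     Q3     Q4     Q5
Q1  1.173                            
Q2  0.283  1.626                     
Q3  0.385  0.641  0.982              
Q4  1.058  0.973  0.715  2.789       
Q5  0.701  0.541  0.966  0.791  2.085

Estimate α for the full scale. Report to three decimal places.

α = 0.775

sum of item variances = 1.173 + 1.626 + 0.982 + 2.789 + 2.085 = 8.655
Sum of the distinct covariances = 7.054
Var(T) = 8.655 + 2 × 7.054 = 22.763
α = (k/(k−1))·(1 − sum of item variances/Var(T)) = (5/4)·(1 − 8.655/22.763) = 0.775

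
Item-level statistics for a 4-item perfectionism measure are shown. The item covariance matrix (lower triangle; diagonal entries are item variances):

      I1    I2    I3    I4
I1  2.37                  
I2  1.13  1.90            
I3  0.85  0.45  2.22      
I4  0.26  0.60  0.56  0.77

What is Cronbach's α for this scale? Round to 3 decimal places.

Σσᵢ² = 2.37 + 1.90 + 2.22 + 0.77 = 7.26
Sum of the distinct covariances = 3.85
σ²_total = 7.26 + 2 × 3.85 = 14.96
α = (k/(k−1))·(1 − Σσᵢ²/σ²_total) = (4/3)·(1 − 7.26/14.96) = 0.686

α = 0.686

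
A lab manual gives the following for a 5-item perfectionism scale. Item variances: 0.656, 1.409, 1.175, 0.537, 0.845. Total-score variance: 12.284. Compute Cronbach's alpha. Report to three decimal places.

ΣVar(i) = 0.656 + 1.409 + 1.175 + 0.537 + 0.845 = 4.622
α = (k/(k−1))·(1 − ΣVar(i)/Var(T)) = (5/4)·(1 − 4.622/12.284) = 0.780

α = 0.780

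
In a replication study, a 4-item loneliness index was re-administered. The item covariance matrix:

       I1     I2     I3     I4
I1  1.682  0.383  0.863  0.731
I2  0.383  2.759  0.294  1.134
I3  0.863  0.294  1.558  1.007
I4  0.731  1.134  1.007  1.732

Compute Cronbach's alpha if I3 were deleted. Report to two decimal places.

Remaining items: I1, I2, I4 (k = 3).
sum of item variances = 1.682 + 2.759 + 1.732 = 6.173
σ²_T = 6.173 + 2 × 2.248 = 10.669
α (item deleted) = (3/2)·(1 − 6.173/10.669) = 0.63

Cronbach's alpha = 0.63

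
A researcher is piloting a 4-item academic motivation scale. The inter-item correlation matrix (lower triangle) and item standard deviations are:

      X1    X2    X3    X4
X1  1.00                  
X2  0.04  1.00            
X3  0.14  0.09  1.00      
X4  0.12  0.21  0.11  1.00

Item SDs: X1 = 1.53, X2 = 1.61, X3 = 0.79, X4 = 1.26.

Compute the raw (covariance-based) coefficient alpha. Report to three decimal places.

coefficient alpha = 0.324

Σσ²ᵢ = 1.53² + 1.61² + 0.79² + 1.26² = 7.1447
Covariances σ_ij = r_ij · s_i · s_j:
  σ(X1,X2) = 0.04 × 1.53 × 1.61 = 0.0985
  σ(X1,X3) = 0.14 × 1.53 × 0.79 = 0.1692
  σ(X1,X4) = 0.12 × 1.53 × 1.26 = 0.2313
  σ(X2,X3) = 0.09 × 1.61 × 0.79 = 0.1145
  σ(X2,X4) = 0.21 × 1.61 × 1.26 = 0.4260
  σ(X3,X4) = 0.11 × 0.79 × 1.26 = 0.1095
σ²_T = Σσ²ᵢ + 2·Σσ_ij = 7.1447 + 2 × 1.1490 = 9.4427
α = (4/3)·(1 − 7.1447/9.4427) = 0.324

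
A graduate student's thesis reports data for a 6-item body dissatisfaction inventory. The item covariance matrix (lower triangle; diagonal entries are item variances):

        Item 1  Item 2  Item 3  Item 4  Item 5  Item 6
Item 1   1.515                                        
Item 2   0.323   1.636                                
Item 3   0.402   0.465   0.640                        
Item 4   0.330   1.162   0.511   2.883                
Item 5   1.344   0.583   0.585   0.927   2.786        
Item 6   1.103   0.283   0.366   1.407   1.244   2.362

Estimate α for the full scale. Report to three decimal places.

α = 0.781

ΣVar(i) = 1.515 + 1.636 + 0.640 + 2.883 + 2.786 + 2.362 = 11.822
Σ_{i<j} σ_ij = 11.035
σ²_total = 11.822 + 2 × 11.035 = 33.892
α = (k/(k−1))·(1 − ΣVar(i)/σ²_total) = (6/5)·(1 − 11.822/33.892) = 0.781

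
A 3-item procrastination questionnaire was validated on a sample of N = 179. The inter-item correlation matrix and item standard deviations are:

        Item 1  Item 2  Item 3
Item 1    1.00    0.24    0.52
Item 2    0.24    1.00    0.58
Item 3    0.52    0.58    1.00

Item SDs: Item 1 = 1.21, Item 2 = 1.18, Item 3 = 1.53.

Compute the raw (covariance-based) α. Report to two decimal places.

α = 0.71

Σσ²ᵢ = 1.21² + 1.18² + 1.53² = 5.1974
Covariances σ_ij = r_ij · s_i · s_j:
  σ(Item 1,Item 2) = 0.24 × 1.21 × 1.18 = 0.3427
  σ(Item 1,Item 3) = 0.52 × 1.21 × 1.53 = 0.9627
  σ(Item 2,Item 3) = 0.58 × 1.18 × 1.53 = 1.0471
σ²_T = Σσ²ᵢ + 2·Σσ_ij = 5.1974 + 2 × 2.3525 = 9.9024
α = (3/2)·(1 − 5.1974/9.9024) = 0.71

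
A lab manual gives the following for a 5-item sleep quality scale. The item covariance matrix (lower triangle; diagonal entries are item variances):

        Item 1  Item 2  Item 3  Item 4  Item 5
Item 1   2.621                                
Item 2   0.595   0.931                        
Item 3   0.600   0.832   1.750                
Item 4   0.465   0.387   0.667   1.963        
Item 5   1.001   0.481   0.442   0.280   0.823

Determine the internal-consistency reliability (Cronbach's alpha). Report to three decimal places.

ΣVar(i) = 2.621 + 0.931 + 1.750 + 1.963 + 0.823 = 8.088
Sum of the distinct covariances = 5.750
σ²_total = 8.088 + 2 × 5.750 = 19.588
α = (k/(k−1))·(1 − ΣVar(i)/σ²_total) = (5/4)·(1 − 8.088/19.588) = 0.734

α = 0.734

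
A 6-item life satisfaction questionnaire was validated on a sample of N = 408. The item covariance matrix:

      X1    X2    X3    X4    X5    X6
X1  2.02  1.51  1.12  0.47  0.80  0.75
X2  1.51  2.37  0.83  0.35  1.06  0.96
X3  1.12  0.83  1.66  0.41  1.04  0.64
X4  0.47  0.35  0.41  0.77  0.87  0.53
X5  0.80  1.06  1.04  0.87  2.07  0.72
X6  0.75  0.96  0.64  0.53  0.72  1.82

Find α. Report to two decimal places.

Σσ²ᵢ = 2.02 + 2.37 + 1.66 + 0.77 + 2.07 + 1.82 = 10.71
Σ_{i<j} σ_ij = 12.06
total variance = 10.71 + 2 × 12.06 = 34.83
α = (k/(k−1))·(1 − Σσ²ᵢ/total variance) = (6/5)·(1 − 10.71/34.83) = 0.83

α = 0.83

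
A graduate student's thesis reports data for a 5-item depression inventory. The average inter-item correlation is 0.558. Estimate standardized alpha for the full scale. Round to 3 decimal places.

α = 0.863

Standardized α = k·r̄ / (1 + (k−1)·r̄) = 5 × 0.558 / (1 + 4 × 0.558)
  = 2.7900 / 3.2320 = 0.863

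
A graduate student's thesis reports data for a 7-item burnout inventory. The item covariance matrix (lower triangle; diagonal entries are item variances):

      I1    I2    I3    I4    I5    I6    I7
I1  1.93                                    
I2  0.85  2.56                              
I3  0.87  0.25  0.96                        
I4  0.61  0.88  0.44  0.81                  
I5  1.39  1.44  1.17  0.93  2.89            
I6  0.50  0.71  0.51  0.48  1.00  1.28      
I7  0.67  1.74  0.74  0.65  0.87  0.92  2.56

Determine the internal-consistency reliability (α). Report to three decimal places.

sum of item variances = 1.93 + 2.56 + 0.96 + 0.81 + 2.89 + 1.28 + 2.56 = 12.99
Σ_{i<j} σ_ij = 17.62
σ²_total = 12.99 + 2 × 17.62 = 48.23
α = (k/(k−1))·(1 − sum of item variances/σ²_total) = (7/6)·(1 − 12.99/48.23) = 0.852

α = 0.852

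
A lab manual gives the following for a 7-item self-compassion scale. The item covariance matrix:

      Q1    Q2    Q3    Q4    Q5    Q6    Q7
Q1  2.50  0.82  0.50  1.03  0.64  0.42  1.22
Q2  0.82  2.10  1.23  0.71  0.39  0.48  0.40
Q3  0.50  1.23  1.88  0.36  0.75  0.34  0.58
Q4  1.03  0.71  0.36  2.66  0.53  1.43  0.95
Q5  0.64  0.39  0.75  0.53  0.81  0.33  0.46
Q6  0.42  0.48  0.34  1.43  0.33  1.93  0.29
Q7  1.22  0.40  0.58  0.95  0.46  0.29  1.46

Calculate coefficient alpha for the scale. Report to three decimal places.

coefficient alpha = 0.788

sum of item variances = 2.50 + 2.10 + 1.88 + 2.66 + 0.81 + 1.93 + 1.46 = 13.34
Σ_{i<j} σ_ij = 13.86
Var(T) = 13.34 + 2 × 13.86 = 41.06
α = (k/(k−1))·(1 − sum of item variances/Var(T)) = (7/6)·(1 − 13.34/41.06) = 0.788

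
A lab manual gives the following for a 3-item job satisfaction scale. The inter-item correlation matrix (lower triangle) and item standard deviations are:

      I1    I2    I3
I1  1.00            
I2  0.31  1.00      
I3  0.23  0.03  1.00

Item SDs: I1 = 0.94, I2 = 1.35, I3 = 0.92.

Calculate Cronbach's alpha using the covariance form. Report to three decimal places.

Σσ²ᵢ = 0.94² + 1.35² + 0.92² = 3.5525
Covariances σ_ij = r_ij · s_i · s_j:
  σ(I1,I2) = 0.31 × 0.94 × 1.35 = 0.3934
  σ(I1,I3) = 0.23 × 0.94 × 0.92 = 0.1989
  σ(I2,I3) = 0.03 × 1.35 × 0.92 = 0.0373
σ²_T = Σσ²ᵢ + 2·Σσ_ij = 3.5525 + 2 × 0.6296 = 4.8117
α = (3/2)·(1 − 3.5525/4.8117) = 0.393

α = 0.393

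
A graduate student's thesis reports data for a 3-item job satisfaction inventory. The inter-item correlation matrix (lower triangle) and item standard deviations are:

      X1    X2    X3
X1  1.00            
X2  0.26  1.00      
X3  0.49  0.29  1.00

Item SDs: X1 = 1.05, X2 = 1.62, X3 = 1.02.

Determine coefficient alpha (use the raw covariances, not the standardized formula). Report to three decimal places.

coefficient alpha = 0.566

Σσ²ᵢ = 1.05² + 1.62² + 1.02² = 4.7673
Covariances σ_ij = r_ij · s_i · s_j:
  σ(X1,X2) = 0.26 × 1.05 × 1.62 = 0.4423
  σ(X1,X3) = 0.49 × 1.05 × 1.02 = 0.5248
  σ(X2,X3) = 0.29 × 1.62 × 1.02 = 0.4792
σ²_T = Σσ²ᵢ + 2·Σσ_ij = 4.7673 + 2 × 1.4463 = 7.6599
α = (3/2)·(1 − 4.7673/7.6599) = 0.566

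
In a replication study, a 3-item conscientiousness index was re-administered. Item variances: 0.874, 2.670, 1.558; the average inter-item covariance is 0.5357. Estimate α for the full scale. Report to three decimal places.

α = 0.580

Σσ²ᵢ = 0.874 + 2.670 + 1.558 = 5.102
Sum of the 3 distinct covariances = 3 × 0.5357 = 1.6071
total variance = Σσ²ᵢ + 2·Σcov = 5.102 + 2 × 1.6071 = 8.3162
α = (3/2)·(1 − 5.102/8.3162) = 0.580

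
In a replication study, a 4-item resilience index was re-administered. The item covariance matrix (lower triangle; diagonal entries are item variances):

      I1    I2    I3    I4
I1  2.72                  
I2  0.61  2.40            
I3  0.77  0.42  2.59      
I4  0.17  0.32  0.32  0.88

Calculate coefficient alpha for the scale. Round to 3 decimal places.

sum of item variances = 2.72 + 2.40 + 2.59 + 0.88 = 8.59
Sum of off-diagonal covariances = 2.61
σ²_total = 8.59 + 2 × 2.61 = 13.81
α = (k/(k−1))·(1 − sum of item variances/σ²_total) = (4/3)·(1 − 8.59/13.81) = 0.504

α = 0.504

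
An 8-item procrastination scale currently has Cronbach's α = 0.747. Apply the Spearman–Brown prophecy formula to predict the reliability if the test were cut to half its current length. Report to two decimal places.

Length factor m = 1/2
α' = m·α / (1 − (1−m)·α)
   = 1/2 × 0.747 / (1 − (1 − 1/2) × 0.747)
   = 0.3735 / 0.6265 = 0.60

predicted reliability = 0.60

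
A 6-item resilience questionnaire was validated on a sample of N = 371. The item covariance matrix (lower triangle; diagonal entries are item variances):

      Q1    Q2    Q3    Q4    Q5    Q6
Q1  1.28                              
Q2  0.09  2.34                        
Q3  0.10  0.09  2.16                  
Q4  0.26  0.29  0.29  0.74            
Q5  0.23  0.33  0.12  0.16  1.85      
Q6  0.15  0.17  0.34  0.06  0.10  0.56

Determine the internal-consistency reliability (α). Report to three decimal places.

α = 0.460

Σσ²ᵢ = 1.28 + 2.34 + 2.16 + 0.74 + 1.85 + 0.56 = 8.93
Sum of the distinct covariances = 2.78
σ²_T = 8.93 + 2 × 2.78 = 14.49
α = (k/(k−1))·(1 − Σσ²ᵢ/σ²_T) = (6/5)·(1 − 8.93/14.49) = 0.460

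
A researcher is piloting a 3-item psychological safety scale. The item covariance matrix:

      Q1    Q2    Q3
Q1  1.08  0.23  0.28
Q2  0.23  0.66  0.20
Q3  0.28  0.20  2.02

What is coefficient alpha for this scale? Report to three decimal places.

α = 0.411

Σσᵢ² = 1.08 + 0.66 + 2.02 = 3.76
Σ_{i<j} σ_ij = 0.71
Var(T) = 3.76 + 2 × 0.71 = 5.18
α = (k/(k−1))·(1 − Σσᵢ²/Var(T)) = (3/2)·(1 − 3.76/5.18) = 0.411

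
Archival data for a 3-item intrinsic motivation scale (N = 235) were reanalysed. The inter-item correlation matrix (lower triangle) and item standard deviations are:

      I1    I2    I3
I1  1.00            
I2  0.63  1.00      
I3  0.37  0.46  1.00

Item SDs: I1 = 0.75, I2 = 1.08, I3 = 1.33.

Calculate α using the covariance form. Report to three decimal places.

α = 0.702

Σσ²ᵢ = 0.75² + 1.08² + 1.33² = 3.4978
Covariances σ_ij = r_ij · s_i · s_j:
  σ(I1,I2) = 0.63 × 0.75 × 1.08 = 0.5103
  σ(I1,I3) = 0.37 × 0.75 × 1.33 = 0.3691
  σ(I2,I3) = 0.46 × 1.08 × 1.33 = 0.6607
σ²_T = Σσ²ᵢ + 2·Σσ_ij = 3.4978 + 2 × 1.5401 = 6.5780
α = (3/2)·(1 − 3.4978/6.5780) = 0.702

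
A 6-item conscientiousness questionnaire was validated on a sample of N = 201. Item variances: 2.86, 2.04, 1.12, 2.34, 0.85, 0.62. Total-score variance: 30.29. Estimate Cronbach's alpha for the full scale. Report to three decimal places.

α = 0.811

Σσ²ᵢ = 2.86 + 2.04 + 1.12 + 2.34 + 0.85 + 0.62 = 9.83
α = (k/(k−1))·(1 − Σσ²ᵢ/σ²_total) = (6/5)·(1 − 9.83/30.29) = 0.811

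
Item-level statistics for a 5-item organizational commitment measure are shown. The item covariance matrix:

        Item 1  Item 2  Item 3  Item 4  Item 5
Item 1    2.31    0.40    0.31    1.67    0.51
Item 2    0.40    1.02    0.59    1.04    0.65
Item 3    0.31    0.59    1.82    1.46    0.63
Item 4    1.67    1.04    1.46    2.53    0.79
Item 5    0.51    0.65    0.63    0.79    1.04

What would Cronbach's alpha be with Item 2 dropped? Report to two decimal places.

Remaining items: Item 1, Item 3, Item 4, Item 5 (k = 4).
Σσ²ᵢ = 2.31 + 1.82 + 2.53 + 1.04 = 7.70
total variance = 7.70 + 2 × 5.37 = 18.44
α (item deleted) = (4/3)·(1 − 7.70/18.44) = 0.78

α = 0.78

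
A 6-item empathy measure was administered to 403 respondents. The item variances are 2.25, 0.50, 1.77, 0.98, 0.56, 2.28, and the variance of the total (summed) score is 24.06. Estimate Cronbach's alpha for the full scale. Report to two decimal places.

Σσᵢ² = 2.25 + 0.50 + 1.77 + 0.98 + 0.56 + 2.28 = 8.34
α = (k/(k−1))·(1 − Σσᵢ²/total variance) = (6/5)·(1 − 8.34/24.06) = 0.78

α = 0.78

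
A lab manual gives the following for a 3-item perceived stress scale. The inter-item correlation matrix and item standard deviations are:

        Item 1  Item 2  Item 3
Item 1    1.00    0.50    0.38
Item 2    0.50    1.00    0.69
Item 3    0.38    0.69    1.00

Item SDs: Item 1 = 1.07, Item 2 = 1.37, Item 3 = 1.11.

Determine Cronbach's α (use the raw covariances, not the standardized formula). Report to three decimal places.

Σσ²ᵢ = 1.07² + 1.37² + 1.11² = 4.2539
Covariances σ_ij = r_ij · s_i · s_j:
  σ(Item 1,Item 2) = 0.50 × 1.07 × 1.37 = 0.7330
  σ(Item 1,Item 3) = 0.38 × 1.07 × 1.11 = 0.4513
  σ(Item 2,Item 3) = 0.69 × 1.37 × 1.11 = 1.0493
σ²_T = Σσ²ᵢ + 2·Σσ_ij = 4.2539 + 2 × 2.2336 = 8.7211
α = (3/2)·(1 − 4.2539/8.7211) = 0.768

Cronbach's α = 0.768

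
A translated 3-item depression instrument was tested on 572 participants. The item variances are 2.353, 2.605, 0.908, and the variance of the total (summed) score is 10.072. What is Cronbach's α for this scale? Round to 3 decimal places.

α = 0.626

Σσᵢ² = 2.353 + 2.605 + 0.908 = 5.866
α = (k/(k−1))·(1 − Σσᵢ²/Var(T)) = (3/2)·(1 − 5.866/10.072) = 0.626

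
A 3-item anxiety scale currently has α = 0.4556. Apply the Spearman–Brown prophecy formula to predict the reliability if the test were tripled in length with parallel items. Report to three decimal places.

predicted reliability = 0.715

Length factor m = 3
α' = m·α / (1 + (m−1)·α)
   = 3 × 0.4556 / (1 + (3 − 1) × 0.4556)
   = 1.3668 / 1.9112 = 0.715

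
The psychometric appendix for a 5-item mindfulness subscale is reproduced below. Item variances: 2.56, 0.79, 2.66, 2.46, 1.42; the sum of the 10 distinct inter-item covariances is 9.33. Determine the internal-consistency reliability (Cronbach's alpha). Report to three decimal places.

α = 0.817

Σσᵢ² = 2.56 + 0.79 + 2.66 + 2.46 + 1.42 = 9.89
Sum of distinct covariances = 9.33
Var(T) = Σσᵢ² + 2·Σcov = 9.89 + 2 × 9.33 = 28.55
α = (5/4)·(1 − 9.89/28.55) = 0.817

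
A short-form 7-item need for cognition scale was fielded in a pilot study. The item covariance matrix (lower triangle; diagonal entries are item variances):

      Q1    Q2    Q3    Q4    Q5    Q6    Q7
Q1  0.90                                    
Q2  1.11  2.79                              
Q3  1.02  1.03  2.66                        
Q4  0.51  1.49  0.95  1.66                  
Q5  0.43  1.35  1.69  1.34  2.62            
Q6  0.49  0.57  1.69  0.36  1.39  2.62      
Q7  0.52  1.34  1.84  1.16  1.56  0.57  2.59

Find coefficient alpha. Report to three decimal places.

coefficient alpha = 0.862

sum of item variances = 0.90 + 2.79 + 2.66 + 1.66 + 2.62 + 2.62 + 2.59 = 15.84
Sum of off-diagonal covariances = 22.41
total variance = 15.84 + 2 × 22.41 = 60.66
α = (k/(k−1))·(1 − sum of item variances/total variance) = (7/6)·(1 − 15.84/60.66) = 0.862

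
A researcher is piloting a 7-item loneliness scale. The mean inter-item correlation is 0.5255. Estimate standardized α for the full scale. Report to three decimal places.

Standardized α = k·r̄ / (1 + (k−1)·r̄) = 7 × 0.5255 / (1 + 6 × 0.5255)
  = 3.6785 / 4.1530 = 0.886

standardized α = 0.886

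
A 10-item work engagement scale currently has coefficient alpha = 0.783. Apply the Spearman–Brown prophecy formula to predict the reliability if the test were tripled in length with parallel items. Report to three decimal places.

predicted reliability = 0.915

Length factor m = 3
α' = m·α / (1 + (m−1)·α)
   = 3 × 0.783 / (1 + (3 − 1) × 0.783)
   = 2.3490 / 2.5660 = 0.915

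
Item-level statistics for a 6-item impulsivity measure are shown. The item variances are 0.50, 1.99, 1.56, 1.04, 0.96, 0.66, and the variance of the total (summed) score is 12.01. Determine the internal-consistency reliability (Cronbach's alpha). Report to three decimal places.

α = 0.530

Σσ²ᵢ = 0.50 + 1.99 + 1.56 + 1.04 + 0.96 + 0.66 = 6.71
α = (k/(k−1))·(1 − Σσ²ᵢ/total variance) = (6/5)·(1 − 6.71/12.01) = 0.530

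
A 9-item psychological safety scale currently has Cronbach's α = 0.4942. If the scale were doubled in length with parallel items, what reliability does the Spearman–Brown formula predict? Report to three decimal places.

predicted reliability = 0.661

Length factor m = 2
α' = m·α / (1 + (m−1)·α)
   = 2 × 0.4942 / (1 + (2 − 1) × 0.4942)
   = 0.9884 / 1.4942 = 0.661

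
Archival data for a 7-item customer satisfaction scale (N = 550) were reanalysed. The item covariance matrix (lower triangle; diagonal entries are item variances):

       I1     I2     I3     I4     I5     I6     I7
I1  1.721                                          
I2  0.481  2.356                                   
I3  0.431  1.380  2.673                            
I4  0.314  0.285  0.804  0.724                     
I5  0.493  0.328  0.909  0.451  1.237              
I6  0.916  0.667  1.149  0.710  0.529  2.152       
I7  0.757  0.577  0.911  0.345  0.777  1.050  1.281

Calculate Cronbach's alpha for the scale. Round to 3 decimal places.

ΣVar(i) = 1.721 + 2.356 + 2.673 + 0.724 + 1.237 + 2.152 + 1.281 = 12.144
Σ_{i<j} σ_ij = 14.264
total variance = 12.144 + 2 × 14.264 = 40.672
α = (k/(k−1))·(1 − ΣVar(i)/total variance) = (7/6)·(1 − 12.144/40.672) = 0.818

Cronbach's alpha = 0.818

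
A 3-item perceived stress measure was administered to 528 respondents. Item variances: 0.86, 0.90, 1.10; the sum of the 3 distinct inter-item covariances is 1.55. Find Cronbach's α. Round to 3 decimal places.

Cronbach's α = 0.780

Σσᵢ² = 0.86 + 0.90 + 1.10 = 2.86
Sum of distinct covariances = 1.55
σ²_T = Σσᵢ² + 2·Σcov = 2.86 + 2 × 1.55 = 5.96
α = (3/2)·(1 − 2.86/5.96) = 0.780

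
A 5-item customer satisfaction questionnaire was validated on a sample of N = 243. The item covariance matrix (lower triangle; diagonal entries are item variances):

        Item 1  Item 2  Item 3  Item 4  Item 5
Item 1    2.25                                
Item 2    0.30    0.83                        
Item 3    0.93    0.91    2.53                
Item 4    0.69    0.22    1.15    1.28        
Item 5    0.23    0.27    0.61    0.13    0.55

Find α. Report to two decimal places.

sum of item variances = 2.25 + 0.83 + 2.53 + 1.28 + 0.55 = 7.44
Sum of off-diagonal covariances = 5.44
σ²_T = 7.44 + 2 × 5.44 = 18.32
α = (k/(k−1))·(1 − sum of item variances/σ²_T) = (5/4)·(1 − 7.44/18.32) = 0.74

α = 0.74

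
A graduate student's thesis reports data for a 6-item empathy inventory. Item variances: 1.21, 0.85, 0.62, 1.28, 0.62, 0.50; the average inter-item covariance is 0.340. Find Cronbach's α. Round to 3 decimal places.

ΣVar(i) = 1.21 + 0.85 + 0.62 + 1.28 + 0.62 + 0.50 = 5.08
Sum of the 15 distinct covariances = 15 × 0.340 = 5.100
total variance = ΣVar(i) + 2·Σcov = 5.08 + 2 × 5.100 = 15.280
α = (6/5)·(1 − 5.08/15.280) = 0.801

α = 0.801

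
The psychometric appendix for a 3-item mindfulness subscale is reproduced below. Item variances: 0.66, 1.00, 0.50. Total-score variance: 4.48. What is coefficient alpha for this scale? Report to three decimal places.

Σσ²ᵢ = 0.66 + 1.00 + 0.50 = 2.16
α = (k/(k−1))·(1 − Σσ²ᵢ/σ²_total) = (3/2)·(1 − 2.16/4.48) = 0.777

α = 0.777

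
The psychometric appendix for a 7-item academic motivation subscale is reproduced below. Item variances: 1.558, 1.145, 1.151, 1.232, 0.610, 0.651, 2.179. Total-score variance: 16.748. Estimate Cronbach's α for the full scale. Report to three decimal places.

Cronbach's α = 0.573

sum of item variances = 1.558 + 1.145 + 1.151 + 1.232 + 0.610 + 0.651 + 2.179 = 8.526
α = (k/(k−1))·(1 − sum of item variances/σ²_total) = (7/6)·(1 − 8.526/16.748) = 0.573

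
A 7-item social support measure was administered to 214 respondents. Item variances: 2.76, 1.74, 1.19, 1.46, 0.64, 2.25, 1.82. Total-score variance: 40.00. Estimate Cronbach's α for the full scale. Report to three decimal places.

α = 0.821

Σσ²ᵢ = 2.76 + 1.74 + 1.19 + 1.46 + 0.64 + 2.25 + 1.82 = 11.86
α = (k/(k−1))·(1 − Σσ²ᵢ/total variance) = (7/6)·(1 − 11.86/40.00) = 0.821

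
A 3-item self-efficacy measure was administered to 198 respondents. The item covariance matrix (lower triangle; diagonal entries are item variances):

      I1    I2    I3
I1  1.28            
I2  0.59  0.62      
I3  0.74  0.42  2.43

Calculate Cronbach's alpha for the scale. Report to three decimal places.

α = 0.670

Σσᵢ² = 1.28 + 0.62 + 2.43 = 4.33
Sum of the distinct covariances = 1.75
total variance = 4.33 + 2 × 1.75 = 7.83
α = (k/(k−1))·(1 − Σσᵢ²/total variance) = (3/2)·(1 − 4.33/7.83) = 0.670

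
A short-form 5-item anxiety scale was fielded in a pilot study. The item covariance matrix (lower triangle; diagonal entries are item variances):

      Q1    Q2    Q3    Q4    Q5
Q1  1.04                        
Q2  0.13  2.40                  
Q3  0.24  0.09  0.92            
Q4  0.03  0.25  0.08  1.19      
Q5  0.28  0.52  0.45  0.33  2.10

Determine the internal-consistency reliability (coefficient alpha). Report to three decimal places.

ΣVar(i) = 1.04 + 2.40 + 0.92 + 1.19 + 2.10 = 7.65
Σ_{i<j} σ_ij = 2.40
σ²_total = 7.65 + 2 × 2.40 = 12.45
α = (k/(k−1))·(1 − ΣVar(i)/σ²_total) = (5/4)·(1 − 7.65/12.45) = 0.482

α = 0.482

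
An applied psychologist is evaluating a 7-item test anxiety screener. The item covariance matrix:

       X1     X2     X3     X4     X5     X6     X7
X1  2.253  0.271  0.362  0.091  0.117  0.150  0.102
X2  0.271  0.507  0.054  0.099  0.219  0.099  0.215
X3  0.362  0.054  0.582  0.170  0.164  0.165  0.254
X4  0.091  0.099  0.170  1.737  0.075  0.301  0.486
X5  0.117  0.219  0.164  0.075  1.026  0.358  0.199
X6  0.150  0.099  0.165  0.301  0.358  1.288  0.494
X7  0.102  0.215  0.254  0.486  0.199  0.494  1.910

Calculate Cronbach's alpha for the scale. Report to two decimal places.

ΣVar(i) = 2.253 + 0.507 + 0.582 + 1.737 + 1.026 + 1.288 + 1.910 = 9.303
Sum of the distinct covariances = 4.445
Var(T) = 9.303 + 2 × 4.445 = 18.193
α = (k/(k−1))·(1 − ΣVar(i)/Var(T)) = (7/6)·(1 − 9.303/18.193) = 0.57

α = 0.57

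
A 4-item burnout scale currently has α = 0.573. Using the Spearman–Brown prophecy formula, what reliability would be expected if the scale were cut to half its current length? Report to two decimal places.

Length factor m = 1/2
α' = m·α / (1 − (1−m)·α)
   = 1/2 × 0.573 / (1 − (1 − 1/2) × 0.573)
   = 0.2865 / 0.7135 = 0.40

predicted reliability = 0.40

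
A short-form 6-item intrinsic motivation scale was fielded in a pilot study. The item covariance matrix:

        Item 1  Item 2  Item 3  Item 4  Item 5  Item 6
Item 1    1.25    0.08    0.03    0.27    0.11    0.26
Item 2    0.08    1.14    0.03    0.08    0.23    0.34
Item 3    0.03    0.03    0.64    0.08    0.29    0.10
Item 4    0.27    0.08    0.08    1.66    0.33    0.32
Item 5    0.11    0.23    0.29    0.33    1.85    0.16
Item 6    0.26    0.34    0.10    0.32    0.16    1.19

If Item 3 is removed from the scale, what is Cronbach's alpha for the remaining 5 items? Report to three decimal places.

Remaining items: Item 1, Item 2, Item 4, Item 5, Item 6 (k = 5).
Σσᵢ² = 1.25 + 1.14 + 1.66 + 1.85 + 1.19 = 7.09
Var(T) = 7.09 + 2 × 2.18 = 11.45
α (item deleted) = (5/4)·(1 − 7.09/11.45) = 0.476

Cronbach's alpha = 0.476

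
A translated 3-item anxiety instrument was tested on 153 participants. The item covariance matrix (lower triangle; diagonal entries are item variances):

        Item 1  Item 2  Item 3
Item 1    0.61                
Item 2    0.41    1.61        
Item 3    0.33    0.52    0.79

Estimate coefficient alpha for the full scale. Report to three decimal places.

Σσ²ᵢ = 0.61 + 1.61 + 0.79 = 3.01
Sum of the distinct covariances = 1.26
total variance = 3.01 + 2 × 1.26 = 5.53
α = (k/(k−1))·(1 − Σσ²ᵢ/total variance) = (3/2)·(1 − 3.01/5.53) = 0.684

α = 0.684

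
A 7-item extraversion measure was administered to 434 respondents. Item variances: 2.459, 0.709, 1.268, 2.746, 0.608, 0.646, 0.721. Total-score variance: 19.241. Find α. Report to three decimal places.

sum of item variances = 2.459 + 0.709 + 1.268 + 2.746 + 0.608 + 0.646 + 0.721 = 9.157
α = (k/(k−1))·(1 − sum of item variances/σ²_total) = (7/6)·(1 − 9.157/19.241) = 0.611

α = 0.611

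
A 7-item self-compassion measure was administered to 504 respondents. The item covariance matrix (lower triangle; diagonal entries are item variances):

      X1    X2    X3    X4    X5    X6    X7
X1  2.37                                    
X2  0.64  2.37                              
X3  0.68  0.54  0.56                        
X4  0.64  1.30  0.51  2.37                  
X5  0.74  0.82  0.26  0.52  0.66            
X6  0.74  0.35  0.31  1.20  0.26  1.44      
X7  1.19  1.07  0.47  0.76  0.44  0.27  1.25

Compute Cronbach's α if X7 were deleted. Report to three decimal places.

α = 0.793

Remaining items: X1, X2, X3, X4, X5, X6 (k = 6).
Σσᵢ² = 2.37 + 2.37 + 0.56 + 2.37 + 0.66 + 1.44 = 9.77
σ²_total = 9.77 + 2 × 9.51 = 28.79
α (item deleted) = (6/5)·(1 − 9.77/28.79) = 0.793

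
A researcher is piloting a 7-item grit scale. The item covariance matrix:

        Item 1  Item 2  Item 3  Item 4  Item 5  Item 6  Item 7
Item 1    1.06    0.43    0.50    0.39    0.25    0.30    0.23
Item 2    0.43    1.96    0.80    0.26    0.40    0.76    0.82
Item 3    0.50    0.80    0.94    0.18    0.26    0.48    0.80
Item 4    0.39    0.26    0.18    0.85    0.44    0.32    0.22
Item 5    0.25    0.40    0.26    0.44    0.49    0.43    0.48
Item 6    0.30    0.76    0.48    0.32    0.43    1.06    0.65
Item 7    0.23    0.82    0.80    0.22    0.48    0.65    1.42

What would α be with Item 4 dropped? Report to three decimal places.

α = 0.824

Remaining items: Item 1, Item 2, Item 3, Item 5, Item 6, Item 7 (k = 6).
sum of item variances = 1.06 + 1.96 + 0.94 + 0.49 + 1.06 + 1.42 = 6.93
σ²_T = 6.93 + 2 × 7.59 = 22.11
α (item deleted) = (6/5)·(1 − 6.93/22.11) = 0.824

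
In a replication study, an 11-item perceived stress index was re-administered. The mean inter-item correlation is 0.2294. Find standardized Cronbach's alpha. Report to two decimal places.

Standardized α = k·r̄ / (1 + (k−1)·r̄) = 11 × 0.2294 / (1 + 10 × 0.2294)
  = 2.5234 / 3.2940 = 0.77

α = 0.77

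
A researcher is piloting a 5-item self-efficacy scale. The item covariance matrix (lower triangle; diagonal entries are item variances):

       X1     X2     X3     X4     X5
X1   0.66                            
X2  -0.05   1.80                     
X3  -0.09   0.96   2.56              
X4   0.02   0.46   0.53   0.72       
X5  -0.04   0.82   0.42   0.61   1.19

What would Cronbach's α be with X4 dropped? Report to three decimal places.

α = 0.526

Remaining items: X1, X2, X3, X5 (k = 4).
ΣVar(i) = 0.66 + 1.80 + 2.56 + 1.19 = 6.21
Var(T) = 6.21 + 2 × 2.02 = 10.25
α (item deleted) = (4/3)·(1 − 6.21/10.25) = 0.526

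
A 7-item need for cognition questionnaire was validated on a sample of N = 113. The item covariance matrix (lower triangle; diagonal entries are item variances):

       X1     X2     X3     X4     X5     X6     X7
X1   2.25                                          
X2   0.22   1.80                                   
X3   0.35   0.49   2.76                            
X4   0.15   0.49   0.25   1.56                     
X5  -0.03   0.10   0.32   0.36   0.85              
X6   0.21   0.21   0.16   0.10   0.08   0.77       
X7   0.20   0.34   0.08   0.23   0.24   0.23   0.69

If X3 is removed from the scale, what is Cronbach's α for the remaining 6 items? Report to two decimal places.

α = 0.53

Remaining items: X1, X2, X4, X5, X6, X7 (k = 6).
Σσᵢ² = 2.25 + 1.80 + 1.56 + 0.85 + 0.77 + 0.69 = 7.92
σ²_total = 7.92 + 2 × 3.13 = 14.18
α (item deleted) = (6/5)·(1 − 7.92/14.18) = 0.53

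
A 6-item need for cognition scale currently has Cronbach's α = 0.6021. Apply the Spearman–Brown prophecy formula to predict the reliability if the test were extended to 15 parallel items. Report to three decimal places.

Length factor m = 15/6 = 2.5000
α' = m·α / (1 + (m−1)·α)
   = 15/6 × 0.6021 / (1 + (15/6 − 1) × 0.6021)
   = 1.5052 / 1.9031 = 0.791

predicted reliability = 0.791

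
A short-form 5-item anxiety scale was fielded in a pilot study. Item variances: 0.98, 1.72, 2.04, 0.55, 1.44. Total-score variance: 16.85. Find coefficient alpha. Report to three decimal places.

Σσ²ᵢ = 0.98 + 1.72 + 2.04 + 0.55 + 1.44 = 6.73
α = (k/(k−1))·(1 − Σσ²ᵢ/σ²_T) = (5/4)·(1 − 6.73/16.85) = 0.751

α = 0.751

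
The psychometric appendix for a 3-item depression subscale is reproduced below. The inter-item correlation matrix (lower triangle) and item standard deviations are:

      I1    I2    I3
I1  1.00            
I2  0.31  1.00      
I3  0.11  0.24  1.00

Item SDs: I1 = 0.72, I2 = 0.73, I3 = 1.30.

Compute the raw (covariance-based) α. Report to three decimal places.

α = 0.397

Σσ²ᵢ = 0.72² + 0.73² + 1.30² = 2.7413
Covariances σ_ij = r_ij · s_i · s_j:
  σ(I1,I2) = 0.31 × 0.72 × 0.73 = 0.1629
  σ(I1,I3) = 0.11 × 0.72 × 1.30 = 0.1030
  σ(I2,I3) = 0.24 × 0.73 × 1.30 = 0.2278
σ²_T = Σσ²ᵢ + 2·Σσ_ij = 2.7413 + 2 × 0.4937 = 3.7287
α = (3/2)·(1 − 2.7413/3.7287) = 0.397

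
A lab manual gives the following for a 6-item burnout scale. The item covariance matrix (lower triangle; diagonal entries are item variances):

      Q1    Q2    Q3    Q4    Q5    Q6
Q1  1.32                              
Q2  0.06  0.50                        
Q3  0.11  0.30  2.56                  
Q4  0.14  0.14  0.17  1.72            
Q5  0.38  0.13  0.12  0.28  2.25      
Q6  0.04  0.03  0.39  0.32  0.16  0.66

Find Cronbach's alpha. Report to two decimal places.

α = 0.46

ΣVar(i) = 1.32 + 0.50 + 2.56 + 1.72 + 2.25 + 0.66 = 9.01
Σ_{i<j} σ_ij = 2.77
total variance = 9.01 + 2 × 2.77 = 14.55
α = (k/(k−1))·(1 − ΣVar(i)/total variance) = (6/5)·(1 − 9.01/14.55) = 0.46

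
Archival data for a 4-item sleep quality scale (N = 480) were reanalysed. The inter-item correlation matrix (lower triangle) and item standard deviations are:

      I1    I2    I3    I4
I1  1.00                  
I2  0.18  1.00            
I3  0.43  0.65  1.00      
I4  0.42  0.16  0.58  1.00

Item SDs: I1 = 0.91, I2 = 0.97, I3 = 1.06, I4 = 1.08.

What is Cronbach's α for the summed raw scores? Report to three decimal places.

α = 0.734

Σσ²ᵢ = 0.91² + 0.97² + 1.06² + 1.08² = 4.0590
Covariances σ_ij = r_ij · s_i · s_j:
  σ(I1,I2) = 0.18 × 0.91 × 0.97 = 0.1589
  σ(I1,I3) = 0.43 × 0.91 × 1.06 = 0.4148
  σ(I1,I4) = 0.42 × 0.91 × 1.08 = 0.4128
  σ(I2,I3) = 0.65 × 0.97 × 1.06 = 0.6683
  σ(I2,I4) = 0.16 × 0.97 × 1.08 = 0.1676
  σ(I3,I4) = 0.58 × 1.06 × 1.08 = 0.6640
σ²_T = Σσ²ᵢ + 2·Σσ_ij = 4.0590 + 2 × 2.4864 = 9.0318
α = (4/3)·(1 − 4.0590/9.0318) = 0.734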